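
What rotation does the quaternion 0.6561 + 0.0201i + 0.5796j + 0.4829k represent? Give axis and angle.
axis = (0.0266, 0.768, 0.6399), θ = 98°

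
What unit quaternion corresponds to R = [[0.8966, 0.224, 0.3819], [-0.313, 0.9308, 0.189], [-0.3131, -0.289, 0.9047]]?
0.9659 - 0.1237i + 0.1799j - 0.139k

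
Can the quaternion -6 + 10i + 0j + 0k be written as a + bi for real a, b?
Yes. The quaternion -6 + 10i has j- and k-coefficients y = z = 0, so it lies in the complex subalgebra spanned by 1 and i.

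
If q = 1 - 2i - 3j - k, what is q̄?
1 + 2i + 3j + k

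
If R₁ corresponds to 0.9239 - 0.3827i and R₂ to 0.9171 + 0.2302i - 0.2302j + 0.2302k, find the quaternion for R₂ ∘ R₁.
0.9354 - 0.1383i - 0.3008j + 0.1246k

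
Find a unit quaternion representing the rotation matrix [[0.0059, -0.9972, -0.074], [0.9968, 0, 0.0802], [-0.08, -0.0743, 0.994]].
0.7071 - 0.0546i + 0.0021j + 0.705k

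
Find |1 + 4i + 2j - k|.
√22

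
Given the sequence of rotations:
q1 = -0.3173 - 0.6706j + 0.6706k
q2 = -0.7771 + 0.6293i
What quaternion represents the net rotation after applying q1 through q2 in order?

q2 · q1 = 0.2466 - 0.1997i + 0.0991j - 0.9431k
0.2466 - 0.1997i + 0.0991j - 0.9431k


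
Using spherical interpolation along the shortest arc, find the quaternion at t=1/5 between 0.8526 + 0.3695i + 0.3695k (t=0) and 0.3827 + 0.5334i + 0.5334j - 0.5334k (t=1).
0.8537 + 0.4653i + 0.1383j + 0.1886k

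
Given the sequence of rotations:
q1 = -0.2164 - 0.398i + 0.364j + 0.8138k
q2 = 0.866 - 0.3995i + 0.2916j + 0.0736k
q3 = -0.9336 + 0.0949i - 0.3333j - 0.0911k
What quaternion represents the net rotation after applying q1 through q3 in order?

q2 · q1 = -0.5124 - 0.0477i + 0.5479j + 0.6595k
q3 · q2 · q1 = 0.7256 - 0.174i - 0.399j - 0.5329k
0.7256 - 0.174i - 0.399j - 0.5329k


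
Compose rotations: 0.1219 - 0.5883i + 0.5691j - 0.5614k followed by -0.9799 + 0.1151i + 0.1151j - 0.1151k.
-0.1819 + 0.5914i - 0.4113j + 0.6693k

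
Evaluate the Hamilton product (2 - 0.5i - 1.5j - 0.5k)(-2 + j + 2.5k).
-1.25 - 2.25i + 6.25j + 5.5k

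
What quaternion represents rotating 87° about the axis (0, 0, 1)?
0.7254 + 0.6884k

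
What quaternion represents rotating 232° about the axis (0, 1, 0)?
-0.4384 + 0.8988j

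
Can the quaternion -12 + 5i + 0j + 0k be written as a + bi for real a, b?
Yes. The quaternion -12 + 5i has j- and k-coefficients y = z = 0, so it lies in the complex subalgebra spanned by 1 and i.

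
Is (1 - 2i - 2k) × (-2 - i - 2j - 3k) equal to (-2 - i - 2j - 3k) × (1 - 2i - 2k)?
No: pq = -10 - i - 6j + 5k ≠ -10 + 7i + 2j - 3k = qp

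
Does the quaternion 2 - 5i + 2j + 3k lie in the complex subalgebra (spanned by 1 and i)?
No. The quaternion 2 - 5i + 2j + 3k has j-coefficient y = 2 and k-coefficient z = 3, not both zero, so it does not lie in the complex subalgebra spanned by 1 and i.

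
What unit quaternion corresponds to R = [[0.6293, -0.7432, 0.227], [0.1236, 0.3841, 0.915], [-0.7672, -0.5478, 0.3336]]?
0.766 - 0.4774i + 0.3245j + 0.2829k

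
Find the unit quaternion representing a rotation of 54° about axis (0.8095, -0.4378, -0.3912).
0.891 + 0.3675i - 0.1988j - 0.1776k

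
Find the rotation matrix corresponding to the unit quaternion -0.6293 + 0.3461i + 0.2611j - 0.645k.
[[0.0316, -0.6311, -0.7751], [0.9925, -0.0716, 0.0988], [-0.1178, -0.7724, 0.6241]]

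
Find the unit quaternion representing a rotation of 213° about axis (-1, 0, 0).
-0.284 - 0.9588i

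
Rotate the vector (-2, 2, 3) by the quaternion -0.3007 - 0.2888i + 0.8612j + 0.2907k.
(-1.398, 3.654, -1.302)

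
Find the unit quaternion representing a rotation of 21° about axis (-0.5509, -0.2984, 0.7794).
0.9833 - 0.1004i - 0.0544j + 0.142k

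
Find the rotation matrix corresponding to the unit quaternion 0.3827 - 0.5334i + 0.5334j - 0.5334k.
[[-0.1381, -0.1608, 0.9773], [-0.9773, -0.1381, -0.1608], [0.1608, -0.9773, -0.1381]]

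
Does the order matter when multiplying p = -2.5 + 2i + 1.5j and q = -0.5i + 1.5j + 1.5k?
Yes: pq = -1.25 + 3.5i - 6.75j ≠ -1.25 - i - 0.75j - 7.5k = qp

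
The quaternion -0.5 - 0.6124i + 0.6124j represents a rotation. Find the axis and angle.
axis = (-√2/2, √2/2, 0), θ = 4π/3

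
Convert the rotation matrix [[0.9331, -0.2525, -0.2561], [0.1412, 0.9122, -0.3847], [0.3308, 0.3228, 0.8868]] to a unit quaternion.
0.9659 + 0.1831i - 0.1519j + 0.1019k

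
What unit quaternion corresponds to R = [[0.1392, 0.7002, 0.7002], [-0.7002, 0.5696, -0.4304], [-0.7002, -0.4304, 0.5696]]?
0.7547 + 0.4639j - 0.4639k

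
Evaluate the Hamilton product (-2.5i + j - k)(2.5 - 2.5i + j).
-7.25 - 5.25i + 5j - 2.5k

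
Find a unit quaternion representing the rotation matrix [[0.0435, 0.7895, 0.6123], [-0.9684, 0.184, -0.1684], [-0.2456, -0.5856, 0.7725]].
0.7071 - 0.1475i + 0.3033j - 0.6215k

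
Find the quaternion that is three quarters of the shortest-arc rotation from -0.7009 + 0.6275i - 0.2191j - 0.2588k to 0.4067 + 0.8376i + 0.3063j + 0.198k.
0.1125 + 0.9707i + 0.1949j + 0.0842k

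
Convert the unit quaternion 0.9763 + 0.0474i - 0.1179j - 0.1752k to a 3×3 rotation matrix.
[[0.9108, 0.3309, -0.2468], [-0.3533, 0.9341, -0.0512], [0.2136, 0.1339, 0.9677]]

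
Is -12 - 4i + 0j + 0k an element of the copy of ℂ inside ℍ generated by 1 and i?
Yes. The quaternion -12 - 4i has j- and k-coefficients y = z = 0, so it lies in the complex subalgebra spanned by 1 and i.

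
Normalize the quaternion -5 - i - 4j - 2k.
-0.7372 - 0.1474i - 0.5898j - 0.2949k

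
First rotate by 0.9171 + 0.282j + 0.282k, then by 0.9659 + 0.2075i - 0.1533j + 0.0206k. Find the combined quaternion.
0.9232 + 0.1413i + 0.0733j + 0.3498k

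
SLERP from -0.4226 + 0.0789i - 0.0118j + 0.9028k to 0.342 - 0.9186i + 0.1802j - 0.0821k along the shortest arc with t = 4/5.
-0.4159 + 0.8388i - 0.1636j + 0.311k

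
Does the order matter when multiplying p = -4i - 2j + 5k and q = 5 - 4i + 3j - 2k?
Yes: pq = -31i - 38j + 5k ≠ -9i + 18j + 45k = qp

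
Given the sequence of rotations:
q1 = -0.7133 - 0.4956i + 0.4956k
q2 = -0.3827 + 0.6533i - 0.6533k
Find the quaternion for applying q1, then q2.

q2 · q1 = 0.9205 - 0.2763i + 0.2763k
0.9205 - 0.2763i + 0.2763k


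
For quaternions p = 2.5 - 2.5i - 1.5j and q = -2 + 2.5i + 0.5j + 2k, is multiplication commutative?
No: pq = 2 + 8.25i + 9.25j + 7.5k ≠ 2 + 14.25i - 0.75j + 2.5k = qp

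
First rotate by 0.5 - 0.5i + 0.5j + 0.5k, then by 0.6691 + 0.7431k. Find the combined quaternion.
-0.037 - 0.7061i - 0.037j + 0.7061k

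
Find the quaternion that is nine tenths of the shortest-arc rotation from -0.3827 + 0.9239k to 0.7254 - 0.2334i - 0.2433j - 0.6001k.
-0.7007 + 0.2124i + 0.2214j + 0.644k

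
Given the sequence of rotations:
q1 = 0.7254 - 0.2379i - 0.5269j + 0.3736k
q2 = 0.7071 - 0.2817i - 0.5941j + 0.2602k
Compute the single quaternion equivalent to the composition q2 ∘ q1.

q2 · q1 = 0.0357 - 0.4574i - 0.7602j + 0.46k
0.0357 - 0.4574i - 0.7602j + 0.46k


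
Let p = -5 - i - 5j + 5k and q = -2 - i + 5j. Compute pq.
34 - 18i - 20j - 20k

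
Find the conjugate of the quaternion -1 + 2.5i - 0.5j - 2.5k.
-1 - 2.5i + 0.5j + 2.5k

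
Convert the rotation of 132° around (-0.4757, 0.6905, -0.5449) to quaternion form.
0.4067 - 0.4346i + 0.6308j - 0.4978k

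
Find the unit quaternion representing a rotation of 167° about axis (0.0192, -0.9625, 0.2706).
0.1132 + 0.0191i - 0.9563j + 0.2689k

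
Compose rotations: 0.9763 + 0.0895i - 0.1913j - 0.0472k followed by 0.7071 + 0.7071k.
0.7237 + 0.1986i - 0.072j + 0.657k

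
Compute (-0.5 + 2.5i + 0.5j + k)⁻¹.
-0.0645 - 0.3226i - 0.0645j - 0.129k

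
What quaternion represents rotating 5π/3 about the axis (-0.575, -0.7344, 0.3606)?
-0.866 - 0.2875i - 0.3672j + 0.1803k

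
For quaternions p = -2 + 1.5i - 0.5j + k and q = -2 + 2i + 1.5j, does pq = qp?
No: pq = 1.75 - 8.5i + 1.25k ≠ 1.75 - 5.5i - 4j - 5.25k = qp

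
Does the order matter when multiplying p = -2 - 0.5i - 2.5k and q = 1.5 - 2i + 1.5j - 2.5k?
Yes: pq = -10.25 + 7i + 0.75j + 0.5k ≠ -10.25 - 0.5i - 6.75j + 2k = qp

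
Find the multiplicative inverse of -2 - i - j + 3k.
-0.1333 + 0.0667i + 0.0667j - 0.2k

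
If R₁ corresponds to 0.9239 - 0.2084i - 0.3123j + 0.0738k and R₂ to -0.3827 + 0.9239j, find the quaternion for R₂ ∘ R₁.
-0.065 + 0.1479i + 0.9731j + 0.1643k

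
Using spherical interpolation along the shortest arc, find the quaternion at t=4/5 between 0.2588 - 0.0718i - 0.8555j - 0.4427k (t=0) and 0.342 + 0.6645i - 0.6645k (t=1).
0.369 + 0.5685i - 0.221j - 0.7014k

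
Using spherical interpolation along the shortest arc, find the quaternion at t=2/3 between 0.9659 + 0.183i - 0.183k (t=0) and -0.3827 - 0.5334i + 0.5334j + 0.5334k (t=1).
0.6517 + 0.4602i - 0.3897j - 0.4602k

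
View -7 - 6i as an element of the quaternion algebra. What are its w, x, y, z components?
-7 - 6i + 0j + 0k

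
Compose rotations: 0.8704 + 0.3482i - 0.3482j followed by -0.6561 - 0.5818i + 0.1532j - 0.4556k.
-0.3151 - 0.8935i + 0.2032j - 0.2473k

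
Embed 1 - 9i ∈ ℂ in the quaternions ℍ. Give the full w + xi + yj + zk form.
1 - 9i + 0j + 0k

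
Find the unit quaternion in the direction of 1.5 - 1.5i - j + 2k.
0.4867 - 0.4867i - 0.3244j + 0.6489k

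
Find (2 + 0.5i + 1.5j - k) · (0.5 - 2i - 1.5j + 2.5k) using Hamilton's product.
6.75 - 1.5i - 1.5j + 6.75k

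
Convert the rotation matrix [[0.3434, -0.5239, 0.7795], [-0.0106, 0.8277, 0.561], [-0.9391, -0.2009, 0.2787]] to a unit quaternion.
0.7826 - 0.2434i + 0.549j + 0.164k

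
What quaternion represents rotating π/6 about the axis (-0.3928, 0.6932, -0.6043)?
0.9659 - 0.1017i + 0.1794j - 0.1564k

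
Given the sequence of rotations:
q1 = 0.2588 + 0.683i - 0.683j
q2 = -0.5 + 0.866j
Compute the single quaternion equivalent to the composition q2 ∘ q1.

q2 · q1 = 0.4621 - 0.3415i + 0.5656j - 0.5915k
0.4621 - 0.3415i + 0.5656j - 0.5915k


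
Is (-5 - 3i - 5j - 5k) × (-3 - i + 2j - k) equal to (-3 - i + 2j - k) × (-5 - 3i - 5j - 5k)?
No: pq = 17 + 29i + 7j + 9k ≠ 17 - i + 3j + 31k = qp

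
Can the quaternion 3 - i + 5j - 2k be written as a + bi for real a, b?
No. The quaternion 3 - i + 5j - 2k has j-coefficient y = 5 and k-coefficient z = -2, not both zero, so it does not lie in the complex subalgebra spanned by 1 and i.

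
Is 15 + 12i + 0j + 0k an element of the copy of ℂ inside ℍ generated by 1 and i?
Yes. The quaternion 15 + 12i has j- and k-coefficients y = z = 0, so it lies in the complex subalgebra spanned by 1 and i.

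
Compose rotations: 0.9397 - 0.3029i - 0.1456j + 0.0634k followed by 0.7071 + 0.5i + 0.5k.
0.7842 + 0.3285i - 0.2861j + 0.4419k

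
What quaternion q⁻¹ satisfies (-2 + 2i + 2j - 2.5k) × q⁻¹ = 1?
-0.1096 - 0.1096i - 0.1096j + 0.137k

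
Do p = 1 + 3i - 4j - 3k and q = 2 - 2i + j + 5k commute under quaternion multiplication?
No: pq = 27 - 13i - 16j - 6k ≠ 27 + 21i + 2j + 4k = qp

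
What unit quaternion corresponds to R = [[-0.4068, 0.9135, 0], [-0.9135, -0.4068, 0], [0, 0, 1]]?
0.5446 - 0.8387k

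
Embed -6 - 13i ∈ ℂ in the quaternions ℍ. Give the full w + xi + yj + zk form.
-6 - 13i + 0j + 0k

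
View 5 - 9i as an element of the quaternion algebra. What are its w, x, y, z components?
5 - 9i + 0j + 0k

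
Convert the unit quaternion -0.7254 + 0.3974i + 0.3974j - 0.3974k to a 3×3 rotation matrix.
[[0.3683, -0.2607, -0.8924], [0.8924, 0.3683, 0.2607], [0.2607, -0.8924, 0.3683]]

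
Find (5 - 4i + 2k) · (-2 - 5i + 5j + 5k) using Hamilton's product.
-40 - 27i + 35j + k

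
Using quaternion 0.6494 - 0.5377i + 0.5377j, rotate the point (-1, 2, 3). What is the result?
(0.517, 3.517, -1.168)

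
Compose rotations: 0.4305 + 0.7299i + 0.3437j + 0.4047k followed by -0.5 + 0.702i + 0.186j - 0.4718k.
-0.6006 + 0.1747i - 0.7202j - 0.2999k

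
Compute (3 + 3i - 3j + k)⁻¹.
0.1071 - 0.1071i + 0.1071j - 0.0357k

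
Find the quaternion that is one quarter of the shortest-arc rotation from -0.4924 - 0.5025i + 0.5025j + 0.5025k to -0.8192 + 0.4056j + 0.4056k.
-0.5981 - 0.388i + 0.4959j + 0.4959k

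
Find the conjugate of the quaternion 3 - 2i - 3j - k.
3 + 2i + 3j + k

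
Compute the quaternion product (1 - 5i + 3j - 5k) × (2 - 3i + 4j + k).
-20 + 10i + 30j - 20k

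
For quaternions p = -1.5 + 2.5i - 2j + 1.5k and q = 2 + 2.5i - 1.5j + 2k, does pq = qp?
No: pq = -15.25 - 0.5i - 3j + 1.25k ≠ -15.25 + 3i - 0.5j - 1.25k = qp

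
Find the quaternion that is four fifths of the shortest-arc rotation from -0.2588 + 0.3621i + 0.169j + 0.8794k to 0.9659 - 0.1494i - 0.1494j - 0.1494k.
-0.8975 + 0.2174i + 0.1703j + 0.3437k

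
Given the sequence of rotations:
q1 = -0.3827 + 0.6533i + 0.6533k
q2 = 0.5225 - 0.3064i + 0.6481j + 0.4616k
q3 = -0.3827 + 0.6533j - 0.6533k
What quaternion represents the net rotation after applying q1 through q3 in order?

q2 · q1 = -0.3014 + 0.882i + 0.2537j - 0.2587k
q3 · q2 · q1 = -0.2194 - 0.3408i - 0.8702j - 0.2803k
-0.2194 - 0.3408i - 0.8702j - 0.2803k


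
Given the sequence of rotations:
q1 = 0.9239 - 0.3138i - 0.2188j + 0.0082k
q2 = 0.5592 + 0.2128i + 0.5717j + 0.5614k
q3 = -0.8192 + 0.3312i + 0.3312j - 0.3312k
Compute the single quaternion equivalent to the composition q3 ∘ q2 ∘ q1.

q2 · q1 = 0.7039 + 0.1487i + 0.2279j + 0.6561k
q3 · q2 · q1 = -0.4841 + 0.4041i - 0.2201j - 0.7444k
-0.4841 + 0.4041i - 0.2201j - 0.7444k


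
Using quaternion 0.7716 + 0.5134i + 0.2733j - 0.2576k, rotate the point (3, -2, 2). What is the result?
(1.112, -2.897, -2.715)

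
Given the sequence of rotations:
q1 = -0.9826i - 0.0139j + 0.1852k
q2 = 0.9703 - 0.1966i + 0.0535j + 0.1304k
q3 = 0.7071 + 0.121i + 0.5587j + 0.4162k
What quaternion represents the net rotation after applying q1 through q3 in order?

q2 · q1 = -0.2166 - 0.9417i - 0.1052j + 0.235k
q3 · q2 · q1 = -0.0782 - 0.517i - 0.6158j + 0.5894k
-0.0782 - 0.517i - 0.6158j + 0.5894k


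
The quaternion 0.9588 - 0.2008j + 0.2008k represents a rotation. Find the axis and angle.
axis = (0, -√2/2, √2/2), θ = 33°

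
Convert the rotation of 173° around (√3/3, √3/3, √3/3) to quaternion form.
0.061 + 0.5763i + 0.5763j + 0.5763k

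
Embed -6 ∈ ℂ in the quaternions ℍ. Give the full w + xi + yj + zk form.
-6 + 0i + 0j + 0k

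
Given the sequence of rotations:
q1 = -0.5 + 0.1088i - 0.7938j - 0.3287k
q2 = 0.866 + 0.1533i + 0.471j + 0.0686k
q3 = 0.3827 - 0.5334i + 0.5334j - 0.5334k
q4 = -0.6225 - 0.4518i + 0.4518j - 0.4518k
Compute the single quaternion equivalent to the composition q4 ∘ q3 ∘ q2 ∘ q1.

q2 · q1 = -0.0533 - 0.0828i - 0.8651j - 0.4919k
q3 · q2 · q1 = 0.1345 - 0.7271i - 0.5777j + 0.3458k
q4 · q3 · q2 · q1 = 0.005 + 0.2871i + 0.9051j + 0.3135k
0.005 + 0.2871i + 0.9051j + 0.3135k


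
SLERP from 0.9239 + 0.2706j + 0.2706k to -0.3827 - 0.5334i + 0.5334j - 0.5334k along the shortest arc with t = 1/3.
0.8733 + 0.2237i - 0.0149j + 0.4325k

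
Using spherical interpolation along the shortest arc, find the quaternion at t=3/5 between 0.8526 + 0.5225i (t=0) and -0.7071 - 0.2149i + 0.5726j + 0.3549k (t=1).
0.8247 + 0.3654i - 0.3669j - 0.2274k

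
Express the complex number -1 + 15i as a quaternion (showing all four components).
-1 + 15i + 0j + 0k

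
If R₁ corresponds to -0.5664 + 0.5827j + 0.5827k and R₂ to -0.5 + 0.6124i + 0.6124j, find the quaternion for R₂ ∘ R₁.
-0.0736 + 0.01i - 0.9951j + 0.0655k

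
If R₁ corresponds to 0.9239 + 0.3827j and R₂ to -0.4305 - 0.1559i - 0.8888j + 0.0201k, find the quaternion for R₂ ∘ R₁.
-0.0576 - 0.1517i - 0.9859j - 0.0411k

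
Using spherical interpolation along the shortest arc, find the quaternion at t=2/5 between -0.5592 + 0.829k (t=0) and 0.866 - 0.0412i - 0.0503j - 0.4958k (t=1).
-0.7003 + 0.017i + 0.0207j + 0.7133k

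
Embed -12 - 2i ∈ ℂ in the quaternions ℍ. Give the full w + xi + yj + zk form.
-12 - 2i + 0j + 0k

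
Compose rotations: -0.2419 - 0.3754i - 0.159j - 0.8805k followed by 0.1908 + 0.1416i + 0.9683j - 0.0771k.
0.0931 - 0.9707i - 0.1109j + 0.1916k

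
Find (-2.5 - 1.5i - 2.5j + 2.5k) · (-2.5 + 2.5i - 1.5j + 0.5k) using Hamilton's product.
5 + 17j + k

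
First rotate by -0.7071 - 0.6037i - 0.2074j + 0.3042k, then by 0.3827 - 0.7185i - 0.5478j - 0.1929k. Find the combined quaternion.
-0.7593 + 0.0704i + 0.643j + 0.0711k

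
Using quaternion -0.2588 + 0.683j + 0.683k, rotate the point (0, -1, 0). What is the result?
(-0.354, -0.067, -0.933)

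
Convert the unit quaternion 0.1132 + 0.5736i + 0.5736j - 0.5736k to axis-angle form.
axis = (√3/3, √3/3, -√3/3), θ = 167°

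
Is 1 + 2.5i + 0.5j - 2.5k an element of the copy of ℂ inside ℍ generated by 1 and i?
No. The quaternion 1 + 2.5i + 0.5j - 2.5k has j-coefficient y = 0.5 and k-coefficient z = -2.5, not both zero, so it does not lie in the complex subalgebra spanned by 1 and i.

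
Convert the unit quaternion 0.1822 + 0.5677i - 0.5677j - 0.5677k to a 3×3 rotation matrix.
[[-0.2891, -0.4377, -0.8514], [-0.8514, -0.2891, 0.4377], [-0.4377, 0.8514, -0.2891]]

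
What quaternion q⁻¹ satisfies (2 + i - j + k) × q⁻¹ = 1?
0.2857 - 0.1429i + 0.1429j - 0.1429k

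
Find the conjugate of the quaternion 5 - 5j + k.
5 + 5j - k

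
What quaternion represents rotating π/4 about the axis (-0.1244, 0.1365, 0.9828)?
0.9239 - 0.0476i + 0.0522j + 0.3761k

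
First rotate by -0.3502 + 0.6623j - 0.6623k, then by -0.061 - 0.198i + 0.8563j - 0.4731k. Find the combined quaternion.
-0.8591 - 0.1845i - 0.4714j + 0.0749k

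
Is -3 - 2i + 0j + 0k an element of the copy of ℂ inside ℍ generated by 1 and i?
Yes. The quaternion -3 - 2i has j- and k-coefficients y = z = 0, so it lies in the complex subalgebra spanned by 1 and i.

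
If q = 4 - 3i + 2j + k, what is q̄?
4 + 3i - 2j - k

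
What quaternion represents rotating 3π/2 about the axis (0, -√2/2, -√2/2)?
-0.7071 - 0.5j - 0.5k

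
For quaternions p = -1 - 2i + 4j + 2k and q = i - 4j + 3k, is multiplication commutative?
No: pq = 12 + 19i + 12j + k ≠ 12 - 21i - 4j - 7k = qp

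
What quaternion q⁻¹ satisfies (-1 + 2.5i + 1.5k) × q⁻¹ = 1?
-0.1053 - 0.2632i - 0.1579k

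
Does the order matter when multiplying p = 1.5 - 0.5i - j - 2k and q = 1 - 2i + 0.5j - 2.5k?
Yes: pq = -4 + 2.5j - 8k ≠ -4 - 7i - 3j - 3.5k = qp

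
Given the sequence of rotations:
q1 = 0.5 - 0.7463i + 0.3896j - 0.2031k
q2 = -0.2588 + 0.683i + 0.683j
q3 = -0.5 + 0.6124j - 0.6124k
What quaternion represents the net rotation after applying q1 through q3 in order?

q2 · q1 = 0.1142 + 0.3959i + 0.3794j + 0.8284k
q3 · q2 · q1 = 0.2179 + 0.5417i - 0.3622j - 0.7266k
0.2179 + 0.5417i - 0.3622j - 0.7266k


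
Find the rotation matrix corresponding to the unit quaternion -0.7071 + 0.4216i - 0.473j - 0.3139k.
[[0.3555, -0.8428, 0.4042], [0.0451, 0.4474, 0.8932], [-0.9336, -0.2993, 0.197]]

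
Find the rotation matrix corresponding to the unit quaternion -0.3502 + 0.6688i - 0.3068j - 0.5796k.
[[0.1399, -0.8163, -0.5604], [-0.0044, -0.5665, 0.8241], [-0.9902, -0.1128, -0.0828]]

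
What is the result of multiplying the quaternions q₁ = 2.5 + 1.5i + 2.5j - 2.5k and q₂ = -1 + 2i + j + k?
-5.5 + 8.5i - 6.5j + 1.5k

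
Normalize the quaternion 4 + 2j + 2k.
0.8165 + 0.4082j + 0.4082k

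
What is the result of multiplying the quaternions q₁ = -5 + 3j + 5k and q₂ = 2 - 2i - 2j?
-4 + 20i + 6j + 16k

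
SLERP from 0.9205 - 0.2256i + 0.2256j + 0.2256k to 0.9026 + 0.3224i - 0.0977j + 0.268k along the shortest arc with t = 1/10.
0.9367 - 0.1712i + 0.1954j + 0.2346k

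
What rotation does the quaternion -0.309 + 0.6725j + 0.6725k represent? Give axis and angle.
axis = (0, √2/2, √2/2), θ = 216°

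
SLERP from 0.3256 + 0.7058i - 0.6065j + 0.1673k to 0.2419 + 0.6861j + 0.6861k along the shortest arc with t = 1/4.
0.2008 + 0.613i - 0.7592j - 0.0871k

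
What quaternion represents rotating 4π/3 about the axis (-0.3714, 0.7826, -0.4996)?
-0.5 - 0.3216i + 0.6778j - 0.4327k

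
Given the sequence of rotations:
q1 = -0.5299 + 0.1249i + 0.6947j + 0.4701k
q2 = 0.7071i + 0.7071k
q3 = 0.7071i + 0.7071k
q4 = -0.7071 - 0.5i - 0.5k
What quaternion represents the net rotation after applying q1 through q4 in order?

q2 · q1 = -0.4207 - 0.8659i - 0.2441j + 0.1165k
q3 · q2 · q1 = 0.5299 - 0.1249i - 0.6947j - 0.4701k
q4 · q3 · q2 · q1 = -0.6722 - 0.524i + 0.3186j + 0.4148k
-0.6722 - 0.524i + 0.3186j + 0.4148k


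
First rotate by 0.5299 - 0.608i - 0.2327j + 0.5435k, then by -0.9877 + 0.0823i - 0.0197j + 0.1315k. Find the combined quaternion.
-0.5494 + 0.664i + 0.0947j - 0.4983k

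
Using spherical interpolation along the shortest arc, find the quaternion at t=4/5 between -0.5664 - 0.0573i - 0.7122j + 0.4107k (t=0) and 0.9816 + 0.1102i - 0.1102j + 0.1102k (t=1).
-0.9907 - 0.1097i - 0.08j + 0.0057k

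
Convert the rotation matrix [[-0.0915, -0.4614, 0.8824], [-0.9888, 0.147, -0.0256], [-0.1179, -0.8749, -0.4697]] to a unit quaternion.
0.3827 - 0.5548i + 0.6535j - 0.3445k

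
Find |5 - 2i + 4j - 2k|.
7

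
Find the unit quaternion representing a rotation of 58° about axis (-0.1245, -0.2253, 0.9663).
0.8746 - 0.0604i - 0.1092j + 0.4685k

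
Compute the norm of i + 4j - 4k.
√33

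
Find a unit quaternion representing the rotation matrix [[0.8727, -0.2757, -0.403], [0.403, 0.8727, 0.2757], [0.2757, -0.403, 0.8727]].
0.9511 - 0.1784i - 0.1784j + 0.1784k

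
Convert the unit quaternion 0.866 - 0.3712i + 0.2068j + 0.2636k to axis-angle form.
axis = (-0.7423, 0.4136, 0.5272), θ = π/3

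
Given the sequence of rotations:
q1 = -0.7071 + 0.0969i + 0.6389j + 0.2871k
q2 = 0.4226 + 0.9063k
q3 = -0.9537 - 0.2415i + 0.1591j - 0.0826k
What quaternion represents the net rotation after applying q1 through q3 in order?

q2 · q1 = -0.559 - 0.5381i + 0.3578j - 0.5195k
q3 · q2 · q1 = 0.3033 + 0.5951i - 0.5112j + 0.5408k
0.3033 + 0.5951i - 0.5112j + 0.5408k


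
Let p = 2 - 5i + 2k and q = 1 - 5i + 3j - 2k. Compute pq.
-19 - 21i - 14j - 17k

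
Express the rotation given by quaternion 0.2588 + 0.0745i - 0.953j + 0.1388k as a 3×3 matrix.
[[-0.8549, -0.2138, -0.4726], [-0.0702, 0.9504, -0.3031], [0.514, -0.226, -0.8275]]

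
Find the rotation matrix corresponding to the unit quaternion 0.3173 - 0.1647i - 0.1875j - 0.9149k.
[[-0.7444, 0.6424, 0.1824], [-0.5188, -0.7283, 0.4476], [0.4204, 0.2386, 0.8754]]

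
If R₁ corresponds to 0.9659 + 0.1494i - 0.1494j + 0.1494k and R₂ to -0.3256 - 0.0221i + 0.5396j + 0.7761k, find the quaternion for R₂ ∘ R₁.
-0.3465 + 0.1266i + 0.6891j + 0.6237k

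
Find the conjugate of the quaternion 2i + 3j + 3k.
-2i - 3j - 3k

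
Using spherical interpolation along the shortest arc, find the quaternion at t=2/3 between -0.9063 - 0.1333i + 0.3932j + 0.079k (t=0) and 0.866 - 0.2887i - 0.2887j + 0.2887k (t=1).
-0.9135 + 0.1519i + 0.3365j - 0.1709k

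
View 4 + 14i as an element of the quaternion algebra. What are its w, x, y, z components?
4 + 14i + 0j + 0k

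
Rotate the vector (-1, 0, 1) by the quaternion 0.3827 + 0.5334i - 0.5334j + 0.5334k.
(0.299, -0.817, -1.115)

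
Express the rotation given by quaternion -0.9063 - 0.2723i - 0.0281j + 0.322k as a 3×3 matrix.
[[0.7911, 0.599, -0.1244], [-0.5684, 0.6443, -0.5117], [-0.2263, 0.4755, 0.8501]]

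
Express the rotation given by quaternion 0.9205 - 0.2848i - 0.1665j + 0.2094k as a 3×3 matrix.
[[0.8569, -0.2907, -0.4258], [0.4803, 0.7501, 0.4546], [0.1873, -0.594, 0.7823]]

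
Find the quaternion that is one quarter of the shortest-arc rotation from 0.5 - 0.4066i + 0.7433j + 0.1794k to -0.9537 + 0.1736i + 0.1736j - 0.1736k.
0.7035 - 0.3884i + 0.5602j + 0.201k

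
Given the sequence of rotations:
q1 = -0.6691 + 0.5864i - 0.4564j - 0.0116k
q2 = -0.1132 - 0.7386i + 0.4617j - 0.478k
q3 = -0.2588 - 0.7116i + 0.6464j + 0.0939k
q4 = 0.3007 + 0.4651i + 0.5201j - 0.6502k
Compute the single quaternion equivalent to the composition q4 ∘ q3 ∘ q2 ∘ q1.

q2 · q1 = 0.714 + 0.2043i - 0.5461j + 0.3875k
q3 · q2 · q1 = 0.2772 - 0.2592i + 0.8978j + 0.2233k
q4 · q3 · q2 · q1 = -0.1178 + 0.7509i + 0.4788j + 0.4393k
-0.1178 + 0.7509i + 0.4788j + 0.4393k


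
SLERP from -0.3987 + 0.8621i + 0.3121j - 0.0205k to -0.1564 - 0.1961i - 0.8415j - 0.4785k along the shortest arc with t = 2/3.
-0.0463 + 0.5117i + 0.7787j + 0.36k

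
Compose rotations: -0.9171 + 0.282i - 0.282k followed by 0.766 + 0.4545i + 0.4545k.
-0.7025 - 0.2008i + 0.2563j - 0.6328k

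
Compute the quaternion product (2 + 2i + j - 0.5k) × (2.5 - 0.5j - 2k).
4.5 + 2.75i + 5.5j - 6.25k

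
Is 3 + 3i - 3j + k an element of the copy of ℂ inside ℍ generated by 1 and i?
No. The quaternion 3 + 3i - 3j + k has j-coefficient y = -3 and k-coefficient z = 1, not both zero, so it does not lie in the complex subalgebra spanned by 1 and i.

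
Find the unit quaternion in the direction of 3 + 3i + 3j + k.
0.5669 + 0.5669i + 0.5669j + 0.189k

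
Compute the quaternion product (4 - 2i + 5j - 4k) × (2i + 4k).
20 + 28i + 6k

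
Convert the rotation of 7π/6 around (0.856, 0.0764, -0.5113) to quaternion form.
-0.2588 + 0.8268i + 0.0738j - 0.4939k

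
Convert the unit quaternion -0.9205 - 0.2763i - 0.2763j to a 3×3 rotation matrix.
[[0.8473, 0.1527, 0.5087], [0.1527, 0.8473, -0.5087], [-0.5087, 0.5087, 0.6946]]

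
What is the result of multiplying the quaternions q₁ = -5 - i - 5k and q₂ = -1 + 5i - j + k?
15 - 29i - 19j + k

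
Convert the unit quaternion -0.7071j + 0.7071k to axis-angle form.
axis = (0, -√2/2, √2/2), θ = π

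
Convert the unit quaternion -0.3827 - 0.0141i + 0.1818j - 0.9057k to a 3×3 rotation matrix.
[[-0.7067, -0.6983, -0.1136], [0.6881, -0.641, -0.3401], [0.1647, -0.3185, 0.9335]]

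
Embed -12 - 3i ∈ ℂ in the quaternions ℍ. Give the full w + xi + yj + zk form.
-12 - 3i + 0j + 0k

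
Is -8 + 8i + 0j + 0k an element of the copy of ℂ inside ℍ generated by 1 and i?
Yes. The quaternion -8 + 8i has j- and k-coefficients y = z = 0, so it lies in the complex subalgebra spanned by 1 and i.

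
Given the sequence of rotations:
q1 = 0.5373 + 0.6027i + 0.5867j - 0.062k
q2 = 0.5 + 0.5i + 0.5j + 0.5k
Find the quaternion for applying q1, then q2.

q2 · q1 = -0.295 + 0.2457i + 0.8943j + 0.2296k
-0.295 + 0.2457i + 0.8943j + 0.2296k


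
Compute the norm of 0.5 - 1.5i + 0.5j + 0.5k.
√3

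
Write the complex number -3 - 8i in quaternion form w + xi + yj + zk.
-3 - 8i + 0j + 0k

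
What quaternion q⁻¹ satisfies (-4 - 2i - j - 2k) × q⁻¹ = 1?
-0.16 + 0.08i + 0.04j + 0.08k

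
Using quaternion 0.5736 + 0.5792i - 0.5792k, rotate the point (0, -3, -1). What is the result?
(-1.322, 1.69, -2.322)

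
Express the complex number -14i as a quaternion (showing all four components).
0 - 14i + 0j + 0k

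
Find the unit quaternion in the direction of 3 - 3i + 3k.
0.5774 - 0.5774i + 0.5774k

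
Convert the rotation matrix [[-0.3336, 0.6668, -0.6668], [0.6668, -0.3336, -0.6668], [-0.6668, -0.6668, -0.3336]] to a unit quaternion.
-0.5774i - 0.5774j + 0.5774k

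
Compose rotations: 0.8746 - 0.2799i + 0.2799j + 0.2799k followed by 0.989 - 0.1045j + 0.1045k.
0.865 - 0.3353i + 0.1562j + 0.339k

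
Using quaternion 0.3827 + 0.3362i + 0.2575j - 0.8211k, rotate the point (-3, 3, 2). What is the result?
(3.138, -1.718, 3.034)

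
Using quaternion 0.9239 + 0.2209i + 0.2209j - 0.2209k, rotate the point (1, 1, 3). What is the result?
(2.242, -1.023, 2.219)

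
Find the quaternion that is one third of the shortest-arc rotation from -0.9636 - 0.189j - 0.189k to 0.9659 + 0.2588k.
-0.9688 - 0.1265j - 0.2133k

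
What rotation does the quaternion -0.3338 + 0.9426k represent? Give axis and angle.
axis = (0, 0, 1), θ = 219°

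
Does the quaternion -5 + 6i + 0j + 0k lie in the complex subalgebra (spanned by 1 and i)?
Yes. The quaternion -5 + 6i has j- and k-coefficients y = z = 0, so it lies in the complex subalgebra spanned by 1 and i.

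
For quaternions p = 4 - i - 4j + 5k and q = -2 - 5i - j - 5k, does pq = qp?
No: pq = 8 + 7i - 26j - 49k ≠ 8 - 43i + 34j - 11k = qp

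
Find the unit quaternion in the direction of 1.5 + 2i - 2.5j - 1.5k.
0.3906 + 0.5208i - 0.6509j - 0.3906k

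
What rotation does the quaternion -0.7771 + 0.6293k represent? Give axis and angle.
axis = (0, 0, 1), θ = 282°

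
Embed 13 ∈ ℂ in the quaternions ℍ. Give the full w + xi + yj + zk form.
13 + 0i + 0j + 0k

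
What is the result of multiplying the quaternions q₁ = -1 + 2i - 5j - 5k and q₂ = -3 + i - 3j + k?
-9 - 27i + 11j + 13k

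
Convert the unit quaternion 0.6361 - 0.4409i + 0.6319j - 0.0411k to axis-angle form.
axis = (-0.5714, 0.8189, -0.0533), θ = 101°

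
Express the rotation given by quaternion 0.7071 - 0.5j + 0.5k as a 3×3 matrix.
[[0, -0.7071, -0.7071], [0.7071, 0.5, -0.5], [0.7071, -0.5, 0.5]]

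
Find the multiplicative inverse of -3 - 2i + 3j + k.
-0.1304 + 0.087i - 0.1304j - 0.0435k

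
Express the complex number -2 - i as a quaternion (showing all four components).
-2 - i + 0j + 0k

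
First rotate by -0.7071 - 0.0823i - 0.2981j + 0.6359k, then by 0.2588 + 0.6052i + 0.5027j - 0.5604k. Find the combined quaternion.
0.373 - 0.2966i - 0.7713j + 0.4218k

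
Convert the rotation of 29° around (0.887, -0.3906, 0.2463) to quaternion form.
0.9681 + 0.2221i - 0.0978j + 0.0617k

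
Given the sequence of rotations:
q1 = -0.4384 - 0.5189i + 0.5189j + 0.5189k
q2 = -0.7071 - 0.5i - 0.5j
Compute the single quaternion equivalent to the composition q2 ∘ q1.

q2 · q1 = 0.31 + 0.3267i + 0.1117j - 0.8858k
0.31 + 0.3267i + 0.1117j - 0.8858k


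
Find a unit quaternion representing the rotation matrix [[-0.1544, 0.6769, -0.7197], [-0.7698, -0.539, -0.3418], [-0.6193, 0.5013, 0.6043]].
-0.4772 - 0.4417i + 0.0526j + 0.7579k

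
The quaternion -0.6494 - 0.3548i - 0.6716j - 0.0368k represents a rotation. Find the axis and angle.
axis = (-0.4666, -0.8832, -0.0484), θ = 261°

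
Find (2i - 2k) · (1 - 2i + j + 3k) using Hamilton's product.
10 + 4i - 2j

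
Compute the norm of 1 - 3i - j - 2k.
√15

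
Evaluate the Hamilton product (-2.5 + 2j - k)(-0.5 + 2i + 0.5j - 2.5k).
-2.25 - 9.5i - 4.25j + 2.75k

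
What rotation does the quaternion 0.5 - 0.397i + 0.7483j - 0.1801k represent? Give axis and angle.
axis = (-0.4584, 0.8641, -0.208), θ = 2π/3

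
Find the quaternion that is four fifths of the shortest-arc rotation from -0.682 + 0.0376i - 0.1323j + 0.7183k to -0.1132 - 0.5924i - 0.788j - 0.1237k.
-0.3079 - 0.5424i - 0.7756j + 0.0973k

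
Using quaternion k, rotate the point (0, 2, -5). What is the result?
(0, -2, -5)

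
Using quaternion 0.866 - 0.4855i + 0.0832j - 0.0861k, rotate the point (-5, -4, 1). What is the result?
(-4.902, -0.079, 4.238)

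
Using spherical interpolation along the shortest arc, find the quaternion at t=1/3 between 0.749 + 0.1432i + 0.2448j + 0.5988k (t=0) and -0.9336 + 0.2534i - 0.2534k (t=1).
0.8473 + 0.0095i + 0.1692j + 0.5033k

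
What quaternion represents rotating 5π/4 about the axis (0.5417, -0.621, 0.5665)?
-0.3827 + 0.5005i - 0.5737j + 0.5234k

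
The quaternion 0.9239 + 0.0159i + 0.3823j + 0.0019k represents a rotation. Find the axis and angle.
axis = (0.0416, 0.9991, 0.005), θ = π/4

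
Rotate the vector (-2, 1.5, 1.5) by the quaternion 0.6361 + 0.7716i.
(-2, -1.759, 1.186)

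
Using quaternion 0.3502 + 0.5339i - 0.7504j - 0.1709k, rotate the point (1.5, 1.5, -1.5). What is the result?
(-0.237, -0.648, 2.505)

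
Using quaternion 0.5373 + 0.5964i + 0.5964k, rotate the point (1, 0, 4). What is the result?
(3.134, -1.923, 1.866)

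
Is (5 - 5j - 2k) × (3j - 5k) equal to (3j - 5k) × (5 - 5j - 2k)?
No: pq = 5 + 31i + 15j - 25k ≠ 5 - 31i + 15j - 25k = qp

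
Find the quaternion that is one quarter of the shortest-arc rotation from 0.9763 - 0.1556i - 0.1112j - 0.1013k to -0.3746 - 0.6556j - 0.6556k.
0.9738 - 0.135i + 0.1252j + 0.1338k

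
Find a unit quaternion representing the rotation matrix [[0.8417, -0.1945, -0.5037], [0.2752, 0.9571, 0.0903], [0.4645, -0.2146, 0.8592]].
0.9563 - 0.0797i - 0.2531j + 0.1228k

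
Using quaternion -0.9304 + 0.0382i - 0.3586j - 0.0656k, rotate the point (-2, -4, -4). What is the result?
(-3.52, -4.616, -1.519)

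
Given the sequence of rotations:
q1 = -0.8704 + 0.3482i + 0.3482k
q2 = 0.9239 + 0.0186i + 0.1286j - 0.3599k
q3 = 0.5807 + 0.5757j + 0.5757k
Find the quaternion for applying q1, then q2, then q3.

q2 · q1 = -0.6853 + 0.3503i - 0.2437j + 0.5902k
q3 · q2 · q1 = -0.5974 + 0.6835i - 0.3344j - 0.2535k
-0.5974 + 0.6835i - 0.3344j - 0.2535k


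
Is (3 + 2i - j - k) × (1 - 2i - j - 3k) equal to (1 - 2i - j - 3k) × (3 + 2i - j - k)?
No: pq = 3 - 2i + 4j - 14k ≠ 3 - 6i - 12j - 6k = qp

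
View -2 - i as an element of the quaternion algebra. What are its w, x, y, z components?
-2 - i + 0j + 0k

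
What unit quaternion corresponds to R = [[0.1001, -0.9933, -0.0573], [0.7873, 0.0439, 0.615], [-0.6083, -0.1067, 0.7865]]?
0.6947 - 0.2597i + 0.1983j + 0.6408k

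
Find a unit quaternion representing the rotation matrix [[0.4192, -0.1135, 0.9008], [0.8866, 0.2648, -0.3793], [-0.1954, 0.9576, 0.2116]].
0.6884 + 0.4855i + 0.3981j + 0.3632k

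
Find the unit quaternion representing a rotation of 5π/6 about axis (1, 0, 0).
0.2588 + 0.9659i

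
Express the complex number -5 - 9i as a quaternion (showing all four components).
-5 - 9i + 0j + 0k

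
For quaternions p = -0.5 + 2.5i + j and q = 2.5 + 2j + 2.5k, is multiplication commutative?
No: pq = -3.25 + 8.75i - 4.75j + 3.75k ≠ -3.25 + 3.75i + 7.75j - 6.25k = qp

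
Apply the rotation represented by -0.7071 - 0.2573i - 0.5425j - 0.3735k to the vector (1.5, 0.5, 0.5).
(0.554, 1.526, -0.338)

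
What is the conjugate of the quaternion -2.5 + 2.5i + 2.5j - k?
-2.5 - 2.5i - 2.5j + k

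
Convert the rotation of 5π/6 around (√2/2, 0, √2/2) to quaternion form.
0.2588 + 0.683i + 0.683k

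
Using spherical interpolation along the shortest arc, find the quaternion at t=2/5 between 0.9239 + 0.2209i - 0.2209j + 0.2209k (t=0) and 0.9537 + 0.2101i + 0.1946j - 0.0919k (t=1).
0.968 + 0.224i - 0.0556j + 0.0983k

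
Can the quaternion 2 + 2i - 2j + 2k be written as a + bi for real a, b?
No. The quaternion 2 + 2i - 2j + 2k has j-coefficient y = -2 and k-coefficient z = 2, not both zero, so it does not lie in the complex subalgebra spanned by 1 and i.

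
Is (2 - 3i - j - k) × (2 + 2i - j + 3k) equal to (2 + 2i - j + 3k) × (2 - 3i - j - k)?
No: pq = 12 - 6i + 3j + 9k ≠ 12 + 2i - 11j - k = qp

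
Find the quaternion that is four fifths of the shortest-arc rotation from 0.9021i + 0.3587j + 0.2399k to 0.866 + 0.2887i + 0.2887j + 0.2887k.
0.7516 + 0.4734i + 0.3392j + 0.3098k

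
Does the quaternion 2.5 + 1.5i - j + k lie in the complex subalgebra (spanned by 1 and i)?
No. The quaternion 2.5 + 1.5i - j + k has j-coefficient y = -1 and k-coefficient z = 1, not both zero, so it does not lie in the complex subalgebra spanned by 1 and i.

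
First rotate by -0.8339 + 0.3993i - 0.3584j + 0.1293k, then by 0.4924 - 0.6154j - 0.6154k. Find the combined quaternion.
-0.5516 - 0.1035i + 0.091j + 0.8226k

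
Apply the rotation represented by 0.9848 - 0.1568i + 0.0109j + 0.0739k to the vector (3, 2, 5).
(2.66, 3.858, 4.005)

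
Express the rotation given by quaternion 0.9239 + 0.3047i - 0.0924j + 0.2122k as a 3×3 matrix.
[[0.8929, -0.4484, -0.0414], [0.3358, 0.7243, -0.6022], [0.3001, 0.5238, 0.7972]]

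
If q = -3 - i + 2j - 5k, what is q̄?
-3 + i - 2j + 5k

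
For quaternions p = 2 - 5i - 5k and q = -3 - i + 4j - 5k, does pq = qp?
No: pq = -36 + 33i - 12j - 15k ≠ -36 - 7i + 28j + 25k = qp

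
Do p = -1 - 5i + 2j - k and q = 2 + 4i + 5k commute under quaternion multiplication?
No: pq = 23 - 4i + 25j - 15k ≠ 23 - 24i - 17j + k = qp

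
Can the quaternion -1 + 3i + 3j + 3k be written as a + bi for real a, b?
No. The quaternion -1 + 3i + 3j + 3k has j-coefficient y = 3 and k-coefficient z = 3, not both zero, so it does not lie in the complex subalgebra spanned by 1 and i.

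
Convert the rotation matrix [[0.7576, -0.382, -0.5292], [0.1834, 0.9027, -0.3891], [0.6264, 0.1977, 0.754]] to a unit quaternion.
0.9239 + 0.1588i - 0.3127j + 0.153k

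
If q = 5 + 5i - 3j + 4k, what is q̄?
5 - 5i + 3j - 4k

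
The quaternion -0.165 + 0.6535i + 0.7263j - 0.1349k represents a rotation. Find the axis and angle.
axis = (0.6626, 0.7364, -0.1368), θ = 199°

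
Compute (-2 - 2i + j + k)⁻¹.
-0.2 + 0.2i - 0.1j - 0.1k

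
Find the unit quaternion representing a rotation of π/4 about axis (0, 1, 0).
0.9239 + 0.3827j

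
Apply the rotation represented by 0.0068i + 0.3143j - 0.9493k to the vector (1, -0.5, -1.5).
(-0.983, 1.301, -0.918)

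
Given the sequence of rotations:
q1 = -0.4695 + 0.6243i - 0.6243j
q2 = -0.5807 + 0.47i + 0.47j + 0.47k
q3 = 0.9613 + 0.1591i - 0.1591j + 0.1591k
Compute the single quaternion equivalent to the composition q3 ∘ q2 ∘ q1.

q2 · q1 = 0.2726 - 0.2898i + 0.4353j - 0.8075k
q3 · q2 · q1 = 0.5059 - 0.176i + 0.4574j - 0.7097k
0.5059 - 0.176i + 0.4574j - 0.7097k


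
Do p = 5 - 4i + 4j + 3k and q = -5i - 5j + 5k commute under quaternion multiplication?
No: pq = -15 + 10i - 20j + 65k ≠ -15 - 60i - 30j - 15k = qp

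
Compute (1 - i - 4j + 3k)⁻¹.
0.037 + 0.037i + 0.1481j - 0.1111k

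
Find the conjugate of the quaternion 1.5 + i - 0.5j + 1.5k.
1.5 - i + 0.5j - 1.5k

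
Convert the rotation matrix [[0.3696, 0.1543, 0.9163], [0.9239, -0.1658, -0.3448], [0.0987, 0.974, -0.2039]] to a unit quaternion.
0.5 + 0.6594i + 0.4088j + 0.3848k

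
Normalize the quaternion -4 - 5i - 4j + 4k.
-0.4682 - 0.5852i - 0.4682j + 0.4682k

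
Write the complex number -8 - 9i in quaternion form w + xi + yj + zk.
-8 - 9i + 0j + 0k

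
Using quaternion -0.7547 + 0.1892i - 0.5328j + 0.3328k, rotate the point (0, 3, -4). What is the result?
(-2.818, 2.397, -3.363)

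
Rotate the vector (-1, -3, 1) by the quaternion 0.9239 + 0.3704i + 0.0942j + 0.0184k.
(-0.901, -2.96, -1.195)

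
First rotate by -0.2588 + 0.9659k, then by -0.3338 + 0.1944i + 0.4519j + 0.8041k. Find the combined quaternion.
-0.6903 + 0.3862i - 0.3047j - 0.5305k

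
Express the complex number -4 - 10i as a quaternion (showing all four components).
-4 - 10i + 0j + 0k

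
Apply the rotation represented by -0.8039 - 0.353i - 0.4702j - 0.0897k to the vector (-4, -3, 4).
(0.547, -6.042, 2.049)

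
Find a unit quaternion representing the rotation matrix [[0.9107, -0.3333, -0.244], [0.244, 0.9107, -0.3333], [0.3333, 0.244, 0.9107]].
0.9659 + 0.1494i - 0.1494j + 0.1494k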